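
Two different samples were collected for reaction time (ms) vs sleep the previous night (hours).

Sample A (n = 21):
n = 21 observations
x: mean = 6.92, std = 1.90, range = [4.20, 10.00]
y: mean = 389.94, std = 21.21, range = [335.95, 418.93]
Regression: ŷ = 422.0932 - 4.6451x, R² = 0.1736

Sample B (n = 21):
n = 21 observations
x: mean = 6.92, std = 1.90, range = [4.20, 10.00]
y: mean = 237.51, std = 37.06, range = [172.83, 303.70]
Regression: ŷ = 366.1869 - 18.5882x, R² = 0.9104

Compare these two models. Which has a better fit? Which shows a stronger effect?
Model B has the better fit (R² = 0.9104 vs 0.1736). Model B shows the stronger effect (|β₁| = 18.5882 vs 4.6451).

Model Comparison:

Which explains more variance? (R²)
- Model A: R² = 0.1736 → 17.36% of variance in reaction time explained
- Model B: R² = 0.9104 → 91.04% of variance in reaction time explained
- 0.9104 > 0.1736 → Model B has the better fit

Which has the larger per-hour effect? (|β₁|)
- Model A: β₁ = -4.6451 → predicted reaction time falls 4.6451 ms per additional hour of sleep
- Model B: β₁ = -18.5882 → predicted reaction time falls 18.5882 ms per additional hour of sleep
- |-4.6451| < |-18.5882| → Model B shows the stronger marginal effect

Notes:
- The two samples could reflect different populations, time periods, or measurement quality.
- A better fit (higher R²) doesn't necessarily mean a more important relationship.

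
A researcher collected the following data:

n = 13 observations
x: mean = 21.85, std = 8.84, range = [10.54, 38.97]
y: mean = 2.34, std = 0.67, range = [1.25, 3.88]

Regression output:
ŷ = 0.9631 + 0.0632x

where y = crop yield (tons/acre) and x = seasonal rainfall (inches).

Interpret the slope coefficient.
An increase of one inch in rainfall is associated with a 0.0632 tons/acre increase in predicted crop yield.

The slope β₁ = 0.0632 gives the rate at which the fitted crop yield changes with rainfall.

Interpretation:
- Rainfall up by 1 inch → predicted crop yield increases by 0.0632 tons/acre
- The effect is assumed constant over the observed range of x (linearity)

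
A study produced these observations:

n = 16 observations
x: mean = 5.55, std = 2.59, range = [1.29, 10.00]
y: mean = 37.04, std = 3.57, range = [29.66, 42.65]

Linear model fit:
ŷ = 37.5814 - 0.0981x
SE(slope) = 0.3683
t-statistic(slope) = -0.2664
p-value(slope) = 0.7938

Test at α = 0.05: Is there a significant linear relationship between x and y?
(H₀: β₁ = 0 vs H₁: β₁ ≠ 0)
Fail to reject H₀: p-value = 0.7938 ≥ α = 0.05. The linear relationship is not significant at the 5% level.

Hypothesis test for the slope coefficient:

H₀: β₁ = 0 (no linear relationship)
H₁: β₁ ≠ 0 (linear relationship exists)

Test statistic: t = β̂₁ / SE(β̂₁) = -0.0981 / 0.3683 = -0.2664

The p-value (0.7938) is the probability, under H₀, of a t-statistic at least as extreme as |t| = 0.2664 (two-sided, df = n − 2 = 14).

Decision rule: reject H₀ if p-value < α.
p-value = 0.7938 ≥ α = 0.05 → fail to reject H₀.

At α = 0.05 the data do not provide convincing evidence of a nonzero slope.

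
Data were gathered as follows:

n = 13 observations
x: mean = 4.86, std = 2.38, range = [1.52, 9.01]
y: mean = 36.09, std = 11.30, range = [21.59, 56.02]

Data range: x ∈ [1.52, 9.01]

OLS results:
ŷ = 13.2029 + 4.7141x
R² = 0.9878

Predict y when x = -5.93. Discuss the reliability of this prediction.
ŷ = -14.7517, but this is extrapolation (below the data range [1.52, 9.01]) and may be unreliable.

Prediction calculation:
ŷ = 13.2029 + 4.7141 × (-5.93)
ŷ = -14.7517

Reliability:
- Data range: x ∈ [1.52, 9.01]
- Prediction point: x = -5.93 is 7.45 units below the observed range → this is EXTRAPOLATION, not interpolation

Why that matters here:
- Real relationships often flatten, saturate, or turn nonlinear at extremes
- The linear relationship may not hold outside the observed range

A defensible statement: 'if the linear trend continued to x = -5.93, y would be about -14.7517' — the premise is untested.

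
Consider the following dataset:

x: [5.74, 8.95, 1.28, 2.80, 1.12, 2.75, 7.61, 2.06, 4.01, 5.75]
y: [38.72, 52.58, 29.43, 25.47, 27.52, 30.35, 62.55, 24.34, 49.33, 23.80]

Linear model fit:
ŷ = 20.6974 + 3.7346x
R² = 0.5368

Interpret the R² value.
The model explains 53.68% of the variance in y (R² = 0.5368), leaving 46.32% unexplained; the fit is moderate.

R² (coefficient of determination) measures the proportion of variance in y explained by the regression model.

Here R² = 0.5368:
- Explained: 53.68% of the variation in y
- Unexplained (residual): 100% − 53.68% = 46.32%
- Rule of thumb (below 0.3 weak; 0.3 to below 0.7 moderate; 0.7 and above strong) → moderate

Calculation: R² = 1 − (SS_res / SS_tot), where SS_res is the sum of squared residuals and SS_tot the total sum of squares.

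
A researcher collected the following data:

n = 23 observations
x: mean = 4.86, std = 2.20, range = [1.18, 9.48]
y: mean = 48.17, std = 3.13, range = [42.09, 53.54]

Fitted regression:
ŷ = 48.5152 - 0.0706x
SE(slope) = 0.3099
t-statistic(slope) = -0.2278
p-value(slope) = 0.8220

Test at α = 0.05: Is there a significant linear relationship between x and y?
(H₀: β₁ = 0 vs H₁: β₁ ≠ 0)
Since p-value = 0.8220 ≥ α = 0.05, fail to reject H₀ — the slope is not significantly different from 0.

Hypothesis test for the slope coefficient:

H₀: β₁ = 0 (no linear relationship)
H₁: β₁ ≠ 0 (linear relationship exists)

Test statistic: t = β̂₁ / SE(β̂₁) = -0.0706 / 0.3099 = -0.2278

The p-value (0.8220) is the probability, under H₀, of a t-statistic at least as extreme as |t| = 0.2278 (two-sided, df = n − 2 = 21).

Decision rule: reject H₀ if p-value < α.
p-value = 0.8220 ≥ α = 0.05 → fail to reject H₀.

At α = 0.05 the data do not provide convincing evidence of a nonzero slope.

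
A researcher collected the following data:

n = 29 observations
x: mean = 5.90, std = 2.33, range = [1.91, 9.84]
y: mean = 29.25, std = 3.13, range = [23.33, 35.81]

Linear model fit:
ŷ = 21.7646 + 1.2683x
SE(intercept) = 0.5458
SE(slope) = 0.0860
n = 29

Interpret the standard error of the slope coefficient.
The slope 1.2683 is pinned down to within about ±0.0860 (one SE) by these data — relative uncertainty 6.8%, i.e. precise.

SE(β̂₁) = s / √Sxx, where s is the residual standard deviation and Sxx = Σ(x − x̄)². It is the yardstick for how far β̂₁ = 1.2683 could plausibly be from the true slope.

Relative precision:
- SE / |β̂₁| = 0.0860 / 1.2683 = 6.8%
- Rule of thumb (under 20%: precise; 20% to under 50%: moderately precise; 50% or more: imprecise) → precise

Link to interval estimation: a confidence interval for β₁ is β̂₁ ± t* × 0.0860, so SE sets the half-width per unit of t*.

What drives SE(β̂₁): more residual scatter → larger SE; wider spread of x values → smaller SE.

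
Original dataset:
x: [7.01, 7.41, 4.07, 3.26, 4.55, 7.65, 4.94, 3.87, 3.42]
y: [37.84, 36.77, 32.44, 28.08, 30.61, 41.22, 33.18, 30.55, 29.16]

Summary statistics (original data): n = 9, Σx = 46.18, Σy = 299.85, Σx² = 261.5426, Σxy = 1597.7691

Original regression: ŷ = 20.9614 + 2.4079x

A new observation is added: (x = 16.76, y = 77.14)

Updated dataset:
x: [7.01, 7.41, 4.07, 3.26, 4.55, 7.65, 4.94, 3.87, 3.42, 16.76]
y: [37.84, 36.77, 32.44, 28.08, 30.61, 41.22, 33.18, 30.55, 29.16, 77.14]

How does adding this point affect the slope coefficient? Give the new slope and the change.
Adding the point moves β₁ from 2.4079 to 3.5398, i.e. it increases by 1.1319 (+47.0%).

x = 16.76 lies well outside the original x-range [3.26, 7.65] (x̄ ≈ 5.13), so this observation has high leverage and can move the slope substantially.

Step 1: Update the sums with the new point (n goes from 9 to 10)
Σx  = 46.18 + 16.76 = 62.94
Σy  = 299.85 + 77.14 = 376.99
Σx² = 261.5426 + 16.76² = 261.5426 + 280.8976 = 542.4402
Σxy = 1597.7691 + 16.76×77.14 = 1597.7691 + 1292.8664 = 2890.6355

Step 2: Recompute the slope with b₁ = (nΣxy − ΣxΣy) / (nΣx² − (Σx)²)
Numerator   = 10×2890.6355 − 62.94×376.99 = 28906.3550 − 23727.7506 = 5178.6044
Denominator = 10×542.4402 − 62.94² = 5424.4020 − 3961.4436 = 1462.9584
b₁(new) = 5178.6044 / 1462.9584 = 3.5398

(Same formula on the original sums: (9×1597.7691 − 46.18×299.85) / (9×261.5426 − 46.18²) = 532.8489 / 221.2910 = 2.4079, matching the given fit.)

Step 3: Change in slope
Δβ₁ = 3.5398 − 2.4079 = +1.1319
Relative change = +1.1319 / 2.4079 × 100% = +47.0%
→ the slope increases when the point is added.

A high-leverage point only changes the slope if it is off the original line; here y = 77.14 is above the original trend, so the slope increases.
In practice: refit with and without it and report both if conclusions differ; check such a point for data-entry or measurement error.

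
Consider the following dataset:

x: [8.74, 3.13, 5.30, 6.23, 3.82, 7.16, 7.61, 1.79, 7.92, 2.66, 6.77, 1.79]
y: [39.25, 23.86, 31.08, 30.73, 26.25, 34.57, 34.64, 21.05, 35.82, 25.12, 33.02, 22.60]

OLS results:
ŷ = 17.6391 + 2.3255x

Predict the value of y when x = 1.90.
ŷ = 22.0576

To predict y for x = 1.90, substitute into the regression equation:

ŷ = 17.6391 + 2.3255 × 1.90
ŷ = 17.6391 + 4.4185
ŷ = 22.0576

This is the fitted mean response at that x — an individual observation would come with a wider prediction interval.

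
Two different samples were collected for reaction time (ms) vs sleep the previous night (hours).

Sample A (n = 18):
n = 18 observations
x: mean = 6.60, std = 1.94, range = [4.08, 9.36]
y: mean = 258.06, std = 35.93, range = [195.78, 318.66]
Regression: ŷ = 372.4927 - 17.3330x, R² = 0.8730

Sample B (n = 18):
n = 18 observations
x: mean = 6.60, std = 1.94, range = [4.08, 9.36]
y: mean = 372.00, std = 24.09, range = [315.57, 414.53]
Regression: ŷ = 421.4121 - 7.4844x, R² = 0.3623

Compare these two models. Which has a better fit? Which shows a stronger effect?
Model A has the better fit (R² = 0.8730 vs 0.3623). Model A shows the stronger effect (|β₁| = 17.3330 vs 7.4844).

Model Comparison:

Fit — compare R²:
- Model A: R² = 0.8730 → 87.30% of variance in reaction time explained
- Model B: R² = 0.3623 → 36.23% of variance in reaction time explained
- 0.8730 > 0.3623 → Model A has the better fit

Which has the larger per-hour effect? (|β₁|)
- Model A: β₁ = -17.3330 → predicted reaction time falls 17.3330 ms per additional hour of sleep
- Model B: β₁ = -7.4844 → predicted reaction time falls 7.4844 ms per additional hour of sleep
- |-17.3330| > |-7.4844| → Model A shows the stronger marginal effect

Note: The two samples could reflect different populations, time periods, or measurement quality.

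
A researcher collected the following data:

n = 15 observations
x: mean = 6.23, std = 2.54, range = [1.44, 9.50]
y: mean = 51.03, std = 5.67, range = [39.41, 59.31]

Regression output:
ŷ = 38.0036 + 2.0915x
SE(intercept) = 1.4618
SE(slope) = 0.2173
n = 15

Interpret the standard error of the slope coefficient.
The slope 2.0915 is pinned down to within about ±0.2173 (one SE) by these data — relative uncertainty 10.4%, i.e. precise.

SE(β̂₁) = 0.2173 says: if we drew many samples of n = 15 from the same population and refit each time, the fitted slopes would scatter with a standard deviation of roughly 0.2173 around the true β₁.

Relative precision:
- SE / |β̂₁| = 0.2173 / 2.0915 = 10.4%
- Rule of thumb (under 20%: precise; 20% to under 50%: moderately precise; 50% or more: imprecise) → precise

Rough 95% range (±2 SE): 2.0915 ± 0.4346 → (1.6569, 2.5261).

What drives SE(β̂₁): wider spread of x values → smaller SE; larger n (here n = 15) → smaller SE; more residual scatter → larger SE.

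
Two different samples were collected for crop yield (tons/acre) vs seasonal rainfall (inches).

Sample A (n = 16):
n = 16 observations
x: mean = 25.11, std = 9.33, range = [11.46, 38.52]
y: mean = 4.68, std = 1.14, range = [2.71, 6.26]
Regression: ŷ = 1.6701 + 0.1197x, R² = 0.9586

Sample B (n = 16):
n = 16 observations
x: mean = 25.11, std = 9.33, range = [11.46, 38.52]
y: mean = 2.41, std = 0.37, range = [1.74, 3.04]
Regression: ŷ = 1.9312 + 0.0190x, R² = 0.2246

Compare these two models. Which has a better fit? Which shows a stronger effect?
Model A has the better fit (R² = 0.9586 vs 0.2246). Model A shows the stronger effect (|β₁| = 0.1197 vs 0.0190).

Model Comparison:

Goodness of fit (R²):
- Model A: R² = 0.9586 → 95.86% of variance in crop yield explained
- Model B: R² = 0.2246 → 22.46% of variance in crop yield explained
- 0.9586 > 0.2246 → Model A has the better fit

Effect size (slope magnitude):
- Model A: β₁ = 0.1197 → predicted crop yield rises 0.1197 tons/acre per additional inch of rainfall
- Model B: β₁ = 0.0190 → predicted crop yield rises 0.0190 tons/acre per additional inch of rainfall
- |0.1197| > |0.0190| → Model A shows the stronger marginal effect

Notes:
- The two samples could reflect different populations, time periods, or measurement quality.
- A steeper slope doesn't make a better model if the scatter around the line is large.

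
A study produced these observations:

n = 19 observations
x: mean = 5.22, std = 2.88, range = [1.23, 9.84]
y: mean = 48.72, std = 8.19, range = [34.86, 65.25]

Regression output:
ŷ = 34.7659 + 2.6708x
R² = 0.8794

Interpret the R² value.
R² = 0.8794 means 87.94% of the variation in y is explained by the linear relationship with x. This indicates a strong fit.

R² (coefficient of determination) measures the proportion of variance in y explained by the regression model.

Here R² = 0.8794:
- Explained: 87.94% of the variation in y
- Unexplained (residual): 100% − 87.94% = 12.06%
- Rule of thumb (below 0.3 weak; 0.3 to below 0.7 moderate; 0.7 and above strong) → strong

Calculation: R² = 1 − (SS_res / SS_tot), where SS_res is the sum of squared residuals and SS_tot the total sum of squares.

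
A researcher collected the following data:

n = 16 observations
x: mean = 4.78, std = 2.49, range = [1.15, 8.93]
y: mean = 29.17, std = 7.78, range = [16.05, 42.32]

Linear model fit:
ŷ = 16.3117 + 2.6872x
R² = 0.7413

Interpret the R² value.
R² = 0.7413 means 74.13% of the variation in y is explained by the linear relationship with x. This indicates a strong fit.

R² = 1 − SS_res/SS_tot compares the residual scatter to the total scatter of y about its mean.

Here R² = 0.7413:
- Explained: 74.13% of the variation in y
- Unexplained (residual): 100% − 74.13% = 25.87%
- Rule of thumb (below 0.3 weak; 0.3 to below 0.7 moderate; 0.7 and above strong) → strong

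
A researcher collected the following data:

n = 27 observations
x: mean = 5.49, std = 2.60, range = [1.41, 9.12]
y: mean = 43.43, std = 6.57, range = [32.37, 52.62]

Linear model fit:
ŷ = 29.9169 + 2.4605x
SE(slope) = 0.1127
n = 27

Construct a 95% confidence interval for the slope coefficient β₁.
The 95% CI for β₁ is (2.2284, 2.6926)

Confidence interval for the slope:

The 95% CI for β₁ is: β̂₁ ± t*(α/2, n-2) × SE(β̂₁)

Step 1: Find critical t-value
- Confidence level = 0.95
- Degrees of freedom = n - 2 = 27 - 2 = 25
- t*(α/2, 25) = 2.0595

Step 2: Calculate margin of error
Margin = 2.0595 × 0.1127 = 0.2321

Step 3: Construct interval
CI = 2.4605 ± 0.2321
CI = (2.2284, 2.6926)

Interpretation: We are 95% confident that the true slope β₁ lies between 2.2284 and 2.6926.
Both endpoints are positive, so the data support a genuinely positive slope at this confidence level.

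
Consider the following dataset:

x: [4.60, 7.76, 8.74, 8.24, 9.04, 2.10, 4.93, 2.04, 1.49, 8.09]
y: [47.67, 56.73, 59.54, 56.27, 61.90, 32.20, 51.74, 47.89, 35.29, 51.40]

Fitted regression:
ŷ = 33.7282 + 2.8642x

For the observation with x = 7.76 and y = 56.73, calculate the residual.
Residual = 0.7756

The residual is the difference between the actual value and the predicted value:

Residual = y - ŷ

Step 1: Calculate predicted value
ŷ = 33.7282 + 2.8642 × 7.76
ŷ = 55.9544

Step 2: Calculate residual
Residual = 56.73 - 55.9544
Residual = 0.7756

Sign check: y > ŷ, so the point is above the line and the fit underestimates here.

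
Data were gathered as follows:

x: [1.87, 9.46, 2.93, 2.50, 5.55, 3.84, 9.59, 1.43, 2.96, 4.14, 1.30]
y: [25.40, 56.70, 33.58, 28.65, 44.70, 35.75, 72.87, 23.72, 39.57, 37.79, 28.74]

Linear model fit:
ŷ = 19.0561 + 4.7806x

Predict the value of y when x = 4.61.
ŷ = 41.0947

To predict y for x = 4.61, substitute into the regression equation:

ŷ = 19.0561 + 4.7806 × 4.61
ŷ = 19.0561 + 22.0386
ŷ = 41.0947

This is the fitted mean response at that x — an individual observation would come with a wider prediction interval.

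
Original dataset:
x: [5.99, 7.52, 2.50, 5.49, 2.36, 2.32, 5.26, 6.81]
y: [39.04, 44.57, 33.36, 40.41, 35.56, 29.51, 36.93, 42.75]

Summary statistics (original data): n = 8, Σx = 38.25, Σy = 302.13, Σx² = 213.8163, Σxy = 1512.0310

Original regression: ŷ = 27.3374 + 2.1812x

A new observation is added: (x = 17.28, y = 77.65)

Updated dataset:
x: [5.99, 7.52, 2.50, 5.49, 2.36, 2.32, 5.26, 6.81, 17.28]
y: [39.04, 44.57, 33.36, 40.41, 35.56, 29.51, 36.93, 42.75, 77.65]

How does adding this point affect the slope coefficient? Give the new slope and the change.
The slope changes from 2.1812 to 3.0070 (change of +0.8258, or +37.9%).

x = 17.28 lies well outside the original x-range [2.32, 7.52] (x̄ ≈ 4.78), so this observation has high leverage and can move the slope substantially.

Step 1: Update the sums with the new point (n goes from 8 to 9)
Σx  = 38.25 + 17.28 = 55.53
Σy  = 302.13 + 77.65 = 379.78
Σx² = 213.8163 + 17.28² = 213.8163 + 298.5984 = 512.4147
Σxy = 1512.0310 + 17.28×77.65 = 1512.0310 + 1341.7920 = 2853.8230

Step 2: Recompute the slope with b₁ = (nΣxy − ΣxΣy) / (nΣx² − (Σx)²)
Numerator   = 9×2853.8230 − 55.53×379.78 = 25684.4070 − 21089.1834 = 4595.2236
Denominator = 9×512.4147 − 55.53² = 4611.7323 − 3083.5809 = 1528.1514
b₁(new) = 4595.2236 / 1528.1514 = 3.0070

(Same formula on the original sums: (8×1512.0310 − 38.25×302.13) / (8×213.8163 − 38.25²) = 539.7755 / 247.4679 = 2.1812, matching the given fit.)

Step 3: Change in slope
Δβ₁ = 3.0070 − 2.1812 = +0.8258
Relative change = +0.8258 / 2.1812 × 100% = +37.9%
→ the slope increases when the point is added.

Because the point sits above the extension of the original line at a high-leverage x, it tilts the fit up.
In practice: refit with and without it and report both if conclusions differ; examine leverage (hᵢ) and Cook's distance rather than deleting it automatically.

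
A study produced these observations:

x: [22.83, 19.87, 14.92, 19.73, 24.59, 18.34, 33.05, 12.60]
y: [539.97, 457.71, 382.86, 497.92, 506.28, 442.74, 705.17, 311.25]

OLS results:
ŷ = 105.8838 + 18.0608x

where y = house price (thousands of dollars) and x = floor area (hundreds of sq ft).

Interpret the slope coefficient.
On average, house price is about 18.0608 thousand dollars higher for every extra hundred sq ft of floor area.

The slope β₁ = 18.0608 gives the rate at which the fitted house price changes with floor area.

Interpretation:
- Floor area up by 1 hundred sq ft → predicted house price increases by 18.0608 thousand dollars
- The effect is assumed constant over the observed range of x (linearity)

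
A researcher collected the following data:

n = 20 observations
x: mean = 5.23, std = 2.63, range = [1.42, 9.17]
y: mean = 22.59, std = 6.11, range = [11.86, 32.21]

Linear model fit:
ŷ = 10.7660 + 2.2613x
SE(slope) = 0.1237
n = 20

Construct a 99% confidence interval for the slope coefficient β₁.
The 99% CI for β₁ is (1.9052, 2.6174)

Confidence interval for the slope:

The 99% CI for β₁ is: β̂₁ ± t*(α/2, n-2) × SE(β̂₁)

Step 1: Find critical t-value
- Confidence level = 0.99
- Degrees of freedom = n - 2 = 20 - 2 = 18
- t*(α/2, 18) = 2.8784

Step 2: Calculate margin of error
Margin = 2.8784 × 0.1237 = 0.3561

Step 3: Construct interval
CI = 2.2613 ± 0.3561
CI = (1.9052, 2.6174)

Interpretation: intervals built this way capture the true β₁ in 99% of repeated samples; here the plausible range for the per-unit effect of x on y is 1.9052 to 2.6174.
The interval does not include 0, suggesting a significant linear relationship.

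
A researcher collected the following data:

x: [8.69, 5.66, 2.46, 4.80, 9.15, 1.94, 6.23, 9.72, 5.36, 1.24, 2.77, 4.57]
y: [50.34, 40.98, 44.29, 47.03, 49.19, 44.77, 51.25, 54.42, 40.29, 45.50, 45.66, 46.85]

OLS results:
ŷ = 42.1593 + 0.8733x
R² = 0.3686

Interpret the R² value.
R² = 0.3686 means 36.86% of the variation in y is explained by the linear relationship with x. This indicates a moderate fit.

The coefficient of determination R² is the fraction of the total variation in y that the fitted line accounts for.

Here R² = 0.3686:
- Explained: 36.86% of the variation in y
- Unexplained (residual): 100% − 36.86% = 63.14%
- Rule of thumb (below 0.3 weak; 0.3 to below 0.7 moderate; 0.7 and above strong) → moderate

Equivalently, for simple linear regression R² = r², so |r| = √0.3686 ≈ 0.6071.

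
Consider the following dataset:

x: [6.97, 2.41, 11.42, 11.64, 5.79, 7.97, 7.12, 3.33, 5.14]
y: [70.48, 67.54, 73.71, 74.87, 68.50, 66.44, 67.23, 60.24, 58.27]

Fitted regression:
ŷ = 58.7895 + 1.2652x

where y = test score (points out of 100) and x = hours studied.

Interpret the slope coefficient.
An increase of one hour in study time is associated with a 1.2652 points increase in predicted test score.

β₁ = 1.2652 is the change in predicted test score (points) per additional hour of study time.

Interpretation:
- Study time up by 1 hour → predicted test score increases by 1.2652 points
- The effect is assumed constant over the observed range of x (linearity)
- The slope describes association in these data, not necessarily a causal effect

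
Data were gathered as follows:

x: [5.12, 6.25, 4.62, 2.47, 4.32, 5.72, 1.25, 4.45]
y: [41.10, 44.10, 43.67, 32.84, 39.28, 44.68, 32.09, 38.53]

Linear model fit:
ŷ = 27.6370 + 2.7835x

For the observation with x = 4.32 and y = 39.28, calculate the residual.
Residual = -0.3817

The residual is the difference between the actual value and the predicted value:

Residual = y - ŷ

Step 1: Calculate predicted value
ŷ = 27.6370 + 2.7835 × 4.32
ŷ = 39.6617

Step 2: Calculate residual
Residual = 39.28 - 39.6617
Residual = -0.3817

The residual is negative, so the observed y = 39.28 sits below the regression line (the line overestimates it by 0.3817).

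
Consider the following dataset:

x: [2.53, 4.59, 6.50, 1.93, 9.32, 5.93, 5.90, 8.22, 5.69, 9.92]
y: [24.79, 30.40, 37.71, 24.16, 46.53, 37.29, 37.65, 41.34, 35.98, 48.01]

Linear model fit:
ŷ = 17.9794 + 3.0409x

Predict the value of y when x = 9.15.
ŷ = 45.8036

x = 9.15 lies inside the observed range [1.93, 9.92], so the fitted equation applies directly:

ŷ = 17.9794 + 3.0409 × 9.15
ŷ = 17.9794 + 27.8242
ŷ = 45.8036

This is the fitted mean response at that x — an individual observation would come with a wider prediction interval.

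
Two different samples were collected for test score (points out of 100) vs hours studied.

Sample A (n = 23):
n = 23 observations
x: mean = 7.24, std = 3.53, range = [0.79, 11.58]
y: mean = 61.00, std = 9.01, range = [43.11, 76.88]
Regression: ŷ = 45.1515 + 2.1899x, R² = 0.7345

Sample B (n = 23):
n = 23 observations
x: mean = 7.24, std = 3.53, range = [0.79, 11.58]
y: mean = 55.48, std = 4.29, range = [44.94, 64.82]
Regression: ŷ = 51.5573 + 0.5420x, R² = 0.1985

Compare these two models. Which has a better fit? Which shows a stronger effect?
Model A has the better fit (R² = 0.7345 vs 0.1985). Model A shows the stronger effect (|β₁| = 2.1899 vs 0.5420).

Model Comparison:

Goodness of fit (R²):
- Model A: R² = 0.7345 → 73.45% of variance in test score explained
- Model B: R² = 0.1985 → 19.85% of variance in test score explained
- 0.7345 > 0.1985 → Model A has the better fit

Effect size (slope magnitude):
- Model A: β₁ = 2.1899 → predicted test score rises 2.1899 points per additional hour of study time
- Model B: β₁ = 0.5420 → predicted test score rises 0.5420 points per additional hour of study time
- |2.1899| > |0.5420| → Model A shows the stronger marginal effect

Notes:
- A steeper slope doesn't make a better model if the scatter around the line is large.
- R² measures how tightly points cluster around the line; β₁ measures how steep the line is — they answer different questions.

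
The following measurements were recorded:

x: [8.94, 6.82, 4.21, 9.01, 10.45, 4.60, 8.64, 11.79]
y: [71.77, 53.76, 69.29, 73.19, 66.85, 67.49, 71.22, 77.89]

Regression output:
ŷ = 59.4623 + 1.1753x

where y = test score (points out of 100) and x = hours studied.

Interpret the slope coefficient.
On average, test score is about 1.1753 points higher for every extra hour of study time.

β₁ = 1.1753 is the change in predicted test score (points) per additional hour of study time.

Interpretation:
- Study time up by 1 hour → predicted test score increases by 1.1753 points
- This is a linear approximation: the same per-unit change is assumed across the whole observed x range
- The slope describes association in these data, not necessarily a causal effect

The intercept β₀ = 59.4623 is the predicted test score when study time = 0; since the smallest observed x is 4.21, this is an extrapolation and mainly anchors the line.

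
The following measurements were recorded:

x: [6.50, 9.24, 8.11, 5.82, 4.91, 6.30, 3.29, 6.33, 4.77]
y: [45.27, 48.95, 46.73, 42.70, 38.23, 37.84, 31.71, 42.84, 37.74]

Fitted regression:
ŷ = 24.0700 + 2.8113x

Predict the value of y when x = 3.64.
ŷ = 34.3031

Plug x = 3.64 into the fitted line:

ŷ = 24.0700 + 2.8113 × 3.64
ŷ = 24.0700 + 10.2331
ŷ = 34.3031

This is the fitted mean response at that x — an individual observation would come with a wider prediction interval.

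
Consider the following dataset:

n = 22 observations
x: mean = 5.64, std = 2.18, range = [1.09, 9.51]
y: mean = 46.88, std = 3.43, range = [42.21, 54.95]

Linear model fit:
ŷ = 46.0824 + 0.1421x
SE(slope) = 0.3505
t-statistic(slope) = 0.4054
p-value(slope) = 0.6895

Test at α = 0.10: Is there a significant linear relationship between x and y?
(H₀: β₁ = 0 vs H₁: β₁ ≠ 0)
Fail to reject H₀: p-value = 0.6895 ≥ α = 0.10. The linear relationship is not significant at the 10% level.

Hypothesis test for the slope coefficient:

H₀: β₁ = 0 (no linear relationship)
H₁: β₁ ≠ 0 (linear relationship exists)

Test statistic: t = β̂₁ / SE(β̂₁) = 0.1421 / 0.3505 = 0.4054

With df = 20, the two-sided p-value for |t| = 0.4054 is 0.6895.

Decision rule: reject H₀ if p-value < α.
p-value = 0.6895 ≥ α = 0.10 → fail to reject H₀.

At α = 0.10 the data do not provide convincing evidence of a nonzero slope.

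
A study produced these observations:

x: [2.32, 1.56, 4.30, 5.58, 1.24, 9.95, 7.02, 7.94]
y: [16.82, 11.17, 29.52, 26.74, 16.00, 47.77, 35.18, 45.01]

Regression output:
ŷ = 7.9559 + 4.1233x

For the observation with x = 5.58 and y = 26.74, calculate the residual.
Residual = -4.2239

The residual is the difference between the actual value and the predicted value:

Residual = y - ŷ

Step 1: Calculate predicted value
ŷ = 7.9559 + 4.1233 × 5.58
ŷ = 30.9639

Step 2: Calculate residual
Residual = 26.74 - 30.9639
Residual = -4.2239

Sign check: y < ŷ, so the point is below the line and the fit overestimates here.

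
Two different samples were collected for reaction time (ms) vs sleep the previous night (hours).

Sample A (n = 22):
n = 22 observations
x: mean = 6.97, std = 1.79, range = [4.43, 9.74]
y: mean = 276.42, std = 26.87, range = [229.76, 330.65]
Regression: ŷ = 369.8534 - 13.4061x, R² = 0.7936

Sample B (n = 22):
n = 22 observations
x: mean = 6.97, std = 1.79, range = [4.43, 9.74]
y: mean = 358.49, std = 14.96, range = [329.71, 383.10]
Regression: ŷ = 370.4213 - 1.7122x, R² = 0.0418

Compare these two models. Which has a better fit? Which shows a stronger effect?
Model A has the better fit (R² = 0.7936 vs 0.0418). Model A shows the stronger effect (|β₁| = 13.4061 vs 1.7122).

Model Comparison:

Fit — compare R²:
- Model A: R² = 0.7936 → 79.36% of variance in reaction time explained
- Model B: R² = 0.0418 → 4.18% of variance in reaction time explained
- 0.7936 > 0.0418 → Model A has the better fit

Which has the larger per-hour effect? (|β₁|)
- Model A: β₁ = -13.4061 → predicted reaction time falls 13.4061 ms per additional hour of sleep
- Model B: β₁ = -1.7122 → predicted reaction time falls 1.7122 ms per additional hour of sleep
- |-13.4061| > |-1.7122| → Model A shows the stronger marginal effect

Note: A steeper slope doesn't make a better model if the scatter around the line is large.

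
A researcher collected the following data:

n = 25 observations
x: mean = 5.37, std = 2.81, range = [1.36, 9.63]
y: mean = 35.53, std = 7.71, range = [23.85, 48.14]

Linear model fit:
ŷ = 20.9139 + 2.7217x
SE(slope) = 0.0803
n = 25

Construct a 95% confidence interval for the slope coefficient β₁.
The 95% CI for β₁ is (2.5556, 2.8878)

Confidence interval for the slope:

The 95% CI for β₁ is: β̂₁ ± t*(α/2, n-2) × SE(β̂₁)

Step 1: Find critical t-value
- Confidence level = 0.95
- Degrees of freedom = n - 2 = 25 - 2 = 23
- t*(α/2, 23) = 2.0687

Step 2: Calculate margin of error
Margin = 2.0687 × 0.0803 = 0.1661

Step 3: Construct interval
CI = 2.7217 ± 0.1661
CI = (2.5556, 2.8878)

Interpretation: We are 95% confident that the true slope β₁ lies between 2.5556 and 2.8878.
The interval does not include 0, suggesting a significant linear relationship.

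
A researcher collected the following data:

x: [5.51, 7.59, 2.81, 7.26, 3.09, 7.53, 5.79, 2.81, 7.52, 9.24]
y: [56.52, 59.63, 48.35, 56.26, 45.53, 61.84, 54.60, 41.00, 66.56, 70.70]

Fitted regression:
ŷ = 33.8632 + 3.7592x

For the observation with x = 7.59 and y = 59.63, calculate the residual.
Residual = -2.7655

The residual is the difference between the actual value and the predicted value:

Residual = y - ŷ

Step 1: Calculate predicted value
ŷ = 33.8632 + 3.7592 × 7.59
ŷ = 62.3955

Step 2: Calculate residual
Residual = 59.63 - 62.3955
Residual = -2.7655

The residual is negative, so the observed y = 59.63 sits below the regression line (the line overestimates it by 2.7655).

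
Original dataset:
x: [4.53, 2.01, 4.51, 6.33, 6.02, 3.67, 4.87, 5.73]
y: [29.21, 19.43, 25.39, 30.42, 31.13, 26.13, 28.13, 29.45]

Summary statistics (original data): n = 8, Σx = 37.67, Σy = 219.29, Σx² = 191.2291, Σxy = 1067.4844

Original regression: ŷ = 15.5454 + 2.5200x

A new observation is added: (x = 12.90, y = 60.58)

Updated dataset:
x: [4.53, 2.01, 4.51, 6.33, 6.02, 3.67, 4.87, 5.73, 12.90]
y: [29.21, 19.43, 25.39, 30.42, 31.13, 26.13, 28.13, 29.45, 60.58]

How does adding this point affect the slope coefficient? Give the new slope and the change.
The slope changes from 2.5200 to 3.7611 (change of +1.2411, or +49.3%).

The new point has HIGH LEVERAGE: x = 12.90 is far from the original mean x̄ = 37.67/8 ≈ 4.71 (original range [2.01, 6.33]).

Step 1: Update the sums with the new point (n goes from 8 to 9)
Σx  = 37.67 + 12.90 = 50.57
Σy  = 219.29 + 60.58 = 279.87
Σx² = 191.2291 + 12.90² = 191.2291 + 166.4100 = 357.6391
Σxy = 1067.4844 + 12.90×60.58 = 1067.4844 + 781.4820 = 1848.9664

Step 2: Recompute the slope with b₁ = (nΣxy − ΣxΣy) / (nΣx² − (Σx)²)
Numerator   = 9×1848.9664 − 50.57×279.87 = 16640.6976 − 14153.0259 = 2487.6717
Denominator = 9×357.6391 − 50.57² = 3218.7519 − 2557.3249 = 661.4270
b₁(new) = 2487.6717 / 661.4270 = 3.7611

(Same formula on the original sums: (8×1067.4844 − 37.67×219.29) / (8×191.2291 − 37.67²) = 279.2209 / 110.8039 = 2.5200, matching the given fit.)

Step 3: Change in slope
Δβ₁ = 3.7611 − 2.5200 = +1.2411
Relative change = +1.2411 / 2.5200 × 100% = +49.3%
→ the slope increases when the point is added.

A high-leverage point only changes the slope if it is off the original line; here y = 60.58 is above the original trend, so the slope increases.
In practice: check such a point for data-entry or measurement error.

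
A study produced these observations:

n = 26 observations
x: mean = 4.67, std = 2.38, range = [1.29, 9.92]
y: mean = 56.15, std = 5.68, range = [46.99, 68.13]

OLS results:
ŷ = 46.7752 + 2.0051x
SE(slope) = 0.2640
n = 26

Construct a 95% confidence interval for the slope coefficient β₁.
The 95% CI for β₁ is (1.4602, 2.5500)

Confidence interval for the slope:

The 95% CI for β₁ is: β̂₁ ± t*(α/2, n-2) × SE(β̂₁)

Step 1: Find critical t-value
- Confidence level = 0.95
- Degrees of freedom = n - 2 = 26 - 2 = 24
- t*(α/2, 24) = 2.0639

Step 2: Calculate margin of error
Margin = 2.0639 × 0.2640 = 0.5449

Step 3: Construct interval
CI = 2.0051 ± 0.5449
CI = (1.4602, 2.5500)

Interpretation: intervals built this way capture the true β₁ in 95% of repeated samples; here the plausible range for the per-unit effect of x on y is 1.4602 to 2.5500.
Both endpoints are positive, so the data support a genuinely positive slope at this confidence level.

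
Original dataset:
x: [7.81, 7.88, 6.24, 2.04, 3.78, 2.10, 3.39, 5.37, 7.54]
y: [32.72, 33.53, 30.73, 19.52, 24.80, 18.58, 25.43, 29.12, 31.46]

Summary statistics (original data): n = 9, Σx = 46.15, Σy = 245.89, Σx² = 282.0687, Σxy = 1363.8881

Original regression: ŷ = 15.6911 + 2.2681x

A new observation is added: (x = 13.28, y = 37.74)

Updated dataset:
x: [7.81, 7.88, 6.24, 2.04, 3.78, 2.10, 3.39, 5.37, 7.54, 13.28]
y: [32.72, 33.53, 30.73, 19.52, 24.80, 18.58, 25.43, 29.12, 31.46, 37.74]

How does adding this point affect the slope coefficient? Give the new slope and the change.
Adding the point moves β₁ from 2.2681 to 1.7054, i.e. it decreases by 0.5627 (-24.8%).

The new point has HIGH LEVERAGE: x = 13.28 is far from the original mean x̄ = 46.15/9 ≈ 5.13 (original range [2.04, 7.88]).

Step 1: Update the sums with the new point (n goes from 9 to 10)
Σx  = 46.15 + 13.28 = 59.43
Σy  = 245.89 + 37.74 = 283.63
Σx² = 282.0687 + 13.28² = 282.0687 + 176.3584 = 458.4271
Σxy = 1363.8881 + 13.28×37.74 = 1363.8881 + 501.1872 = 1865.0753

Step 2: Recompute the slope with b₁ = (nΣxy − ΣxΣy) / (nΣx² − (Σx)²)
Numerator   = 10×1865.0753 − 59.43×283.63 = 18650.7530 − 16856.1309 = 1794.6221
Denominator = 10×458.4271 − 59.43² = 4584.2710 − 3531.9249 = 1052.3461
b₁(new) = 1794.6221 / 1052.3461 = 1.7054

(Same formula on the original sums: (9×1363.8881 − 46.15×245.89) / (9×282.0687 − 46.15²) = 927.1694 / 408.7958 = 2.2681, matching the given fit.)

Step 3: Change in slope
Δβ₁ = 1.7054 − 2.2681 = -0.5627
Relative change = -0.5627 / 2.2681 × 100% = -24.8%
→ the slope decreases when the point is added.

Because the point sits below the extension of the original line at a high-leverage x, it tilts the fit down.
In practice: examine leverage (hᵢ) and Cook's distance rather than deleting it automatically.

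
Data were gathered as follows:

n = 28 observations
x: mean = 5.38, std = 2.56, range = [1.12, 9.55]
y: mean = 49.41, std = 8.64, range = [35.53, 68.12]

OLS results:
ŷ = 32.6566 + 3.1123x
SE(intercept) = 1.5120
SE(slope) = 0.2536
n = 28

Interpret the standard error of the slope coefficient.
SE(β̂₁) = 0.2536 is the estimated standard deviation of the slope estimate across repeated samples; relative to β̂₁ = 3.1123 that is 8.1%, a precise estimate.

What SE measures:
- The standard error quantifies the sampling variability of the coefficient estimate
- It is the estimated standard deviation of β̂₁ across hypothetical repeated samples of the same size
- Smaller SE → more precise estimate

Relative precision:
- SE / |β̂₁| = 0.2536 / 3.1123 = 8.1%
- Rule of thumb (under 20%: precise; 20% to under 50%: moderately precise; 50% or more: imprecise) → precise

Rough 95% range (±2 SE): 3.1123 ± 0.5072 → (2.6051, 3.6195).

What drives SE(β̂₁): more residual scatter → larger SE.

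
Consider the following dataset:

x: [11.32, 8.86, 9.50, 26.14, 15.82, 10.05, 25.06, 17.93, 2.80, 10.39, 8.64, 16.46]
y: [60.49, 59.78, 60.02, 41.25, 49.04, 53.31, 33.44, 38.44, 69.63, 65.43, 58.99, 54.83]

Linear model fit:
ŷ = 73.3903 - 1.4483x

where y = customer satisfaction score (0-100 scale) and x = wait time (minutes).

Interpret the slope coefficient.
For each additional minute of wait time, predicted satisfaction score decreases by approximately 1.4483 points.

β₁ = -1.4483 is the change in predicted satisfaction score (points) per additional minute of wait time.

Interpretation:
- Wait time up by 1 minute → predicted satisfaction score decreases by 1.4483 points
- The effect is assumed constant over the observed range of x (linearity)

The intercept β₀ = 73.3903 is the predicted satisfaction score when wait time = 0; since the smallest observed x is 2.80, this is an extrapolation and mainly anchors the line.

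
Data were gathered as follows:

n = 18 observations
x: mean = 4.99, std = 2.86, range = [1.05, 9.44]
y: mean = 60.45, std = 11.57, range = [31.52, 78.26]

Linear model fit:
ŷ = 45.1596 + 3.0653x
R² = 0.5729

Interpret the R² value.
The model explains 57.29% of the variance in y (R² = 0.5729), leaving 42.71% unexplained; the fit is moderate.

R² = 1 − SS_res/SS_tot compares the residual scatter to the total scatter of y about its mean.

Here R² = 0.5729:
- Explained: 57.29% of the variation in y
- Unexplained (residual): 100% − 57.29% = 42.71%
- Rule of thumb (below 0.3 weak; 0.3 to below 0.7 moderate; 0.7 and above strong) → moderate

Note: R² never decreases when predictors are added, so it should not be used alone to compare models of different size.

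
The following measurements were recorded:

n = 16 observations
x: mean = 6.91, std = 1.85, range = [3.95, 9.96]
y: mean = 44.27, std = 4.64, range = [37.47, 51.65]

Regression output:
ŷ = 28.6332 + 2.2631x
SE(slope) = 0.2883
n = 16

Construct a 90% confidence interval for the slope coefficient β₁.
The 90% CI for β₁ is (1.7553, 2.7709)

Confidence interval for the slope:

The 90% CI for β₁ is: β̂₁ ± t*(α/2, n-2) × SE(β̂₁)

Step 1: Find critical t-value
- Confidence level = 0.9
- Degrees of freedom = n - 2 = 16 - 2 = 14
- t*(α/2, 14) = 1.7613

Step 2: Calculate margin of error
Margin = 1.7613 × 0.2883 = 0.5078

Step 3: Construct interval
CI = 2.2631 ± 0.5078
CI = (1.7553, 2.7709)

Interpretation: We are 90% confident that the true slope β₁ lies between 1.7553 and 2.7709.
Since 0 is outside the interval, a two-sided test at α = 0.10 would reject H₀: β₁ = 0.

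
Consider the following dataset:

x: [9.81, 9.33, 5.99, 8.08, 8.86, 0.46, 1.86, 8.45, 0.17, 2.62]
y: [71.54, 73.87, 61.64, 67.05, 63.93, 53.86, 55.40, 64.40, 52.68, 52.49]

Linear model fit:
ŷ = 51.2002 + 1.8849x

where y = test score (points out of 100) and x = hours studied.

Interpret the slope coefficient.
An increase of one hour in study time is associated with a 1.8849 points increase in predicted test score.

β₁ = 1.8849 is the change in predicted test score (points) per additional hour of study time.

Interpretation:
- Study time up by 1 hour → predicted test score increases by 1.8849 points
- This is a linear approximation: the same per-unit change is assumed across the whole observed x range

The intercept β₀ = 51.2002 is the predicted test score when study time = 0.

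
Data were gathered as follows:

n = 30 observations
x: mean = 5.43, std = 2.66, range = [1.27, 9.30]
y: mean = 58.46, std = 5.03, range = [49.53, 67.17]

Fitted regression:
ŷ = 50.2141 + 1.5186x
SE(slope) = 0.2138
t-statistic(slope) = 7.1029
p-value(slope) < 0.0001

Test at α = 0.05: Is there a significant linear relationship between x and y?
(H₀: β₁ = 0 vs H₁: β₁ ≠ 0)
p-value < 0.0001 < α = 0.05, so we reject H₀. The relationship is significant.

Hypothesis test for the slope coefficient:

H₀: β₁ = 0 (no linear relationship)
H₁: β₁ ≠ 0 (linear relationship exists)

Test statistic: t = β̂₁ / SE(β̂₁) = 1.5186 / 0.2138 = 7.1029

With df = 28, the two-sided p-value for |t| = 7.1029 is <0.0001.

Decision rule: reject H₀ if p-value < α.
p-value < 0.0001 < α = 0.05 → reject H₀.

There is sufficient evidence at the 5% significance level to conclude that a linear relationship exists between x and y.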